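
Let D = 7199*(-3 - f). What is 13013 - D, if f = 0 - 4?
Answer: 5814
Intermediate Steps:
f = -4
D = 7199 (D = 7199*(-3 - 1*(-4)) = 7199*(-3 + 4) = 7199*1 = 7199)
13013 - D = 13013 - 1*7199 = 13013 - 7199 = 5814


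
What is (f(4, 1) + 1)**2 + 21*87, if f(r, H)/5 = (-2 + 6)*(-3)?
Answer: 5308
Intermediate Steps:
f(r, H) = -60 (f(r, H) = 5*((-2 + 6)*(-3)) = 5*(4*(-3)) = 5*(-12) = -60)
(f(4, 1) + 1)**2 + 21*87 = (-60 + 1)**2 + 21*87 = (-59)**2 + 1827 = 3481 + 1827 = 5308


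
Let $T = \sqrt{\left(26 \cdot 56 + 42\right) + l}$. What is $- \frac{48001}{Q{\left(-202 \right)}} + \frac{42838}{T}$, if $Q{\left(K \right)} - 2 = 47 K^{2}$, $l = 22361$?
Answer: $- \frac{48001}{1917790} + \frac{42838 \sqrt{2651}}{7953} \approx 277.31$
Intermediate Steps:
$Q{\left(K \right)} = 2 + 47 K^{2}$
$T = 3 \sqrt{2651}$ ($T = \sqrt{\left(26 \cdot 56 + 42\right) + 22361} = \sqrt{\left(1456 + 42\right) + 22361} = \sqrt{1498 + 22361} = \sqrt{23859} = 3 \sqrt{2651} \approx 154.46$)
$- \frac{48001}{Q{\left(-202 \right)}} + \frac{42838}{T} = - \frac{48001}{2 + 47 \left(-202\right)^{2}} + \frac{42838}{3 \sqrt{2651}} = - \frac{48001}{2 + 47 \cdot 40804} + 42838 \frac{\sqrt{2651}}{7953} = - \frac{48001}{2 + 1917788} + \frac{42838 \sqrt{2651}}{7953} = - \frac{48001}{1917790} + \frac{42838 \sqrt{2651}}{7953}$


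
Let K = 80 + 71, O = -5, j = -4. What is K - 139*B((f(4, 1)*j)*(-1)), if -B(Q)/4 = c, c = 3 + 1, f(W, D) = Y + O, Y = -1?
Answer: 2375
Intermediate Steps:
f(W, D) = -6 (f(W, D) = -1 - 5 = -6)
c = 4
B(Q) = -16 (B(Q) = -4*4 = -16)
K = 151
K - 139*B((f(4, 1)*j)*(-1)) = 151 - 139*(-16) = 151 + 2224 = 2375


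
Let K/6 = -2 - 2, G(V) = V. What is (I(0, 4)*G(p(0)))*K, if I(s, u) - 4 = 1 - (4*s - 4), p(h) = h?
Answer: 0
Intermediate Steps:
I(s, u) = 9 - 4*s (I(s, u) = 4 + (1 - (4*s - 4)) = 4 + (1 - (-4 + 4*s)) = 4 + (1 + (4 - 4*s)) = 4 + (5 - 4*s) = 9 - 4*s)
K = -24 (K = 6*(-2 - 2) = 6*(-4) = -24)
(I(0, 4)*G(p(0)))*K = ((9 - 4*0)*0)*(-24) = ((9 + 0)*0)*(-24) = (9*0)*(-24) = 0*(-24) = 0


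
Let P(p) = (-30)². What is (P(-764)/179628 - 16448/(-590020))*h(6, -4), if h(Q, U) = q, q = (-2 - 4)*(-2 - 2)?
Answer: 1742769672/2208002345 ≈ 0.78930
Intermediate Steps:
P(p) = 900
q = 24 (q = -6*(-4) = 24)
h(Q, U) = 24
(P(-764)/179628 - 16448/(-590020))*h(6, -4) = (900/179628 - 16448/(-590020))*24 = (900*(1/179628) - 16448*(-1/590020))*24 = (75/14969 + 4112/147505)*24 = (72615403/2208002345)*24 = 1742769672/2208002345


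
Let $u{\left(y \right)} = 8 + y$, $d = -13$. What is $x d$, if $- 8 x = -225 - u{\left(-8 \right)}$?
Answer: $- \frac{2925}{8} \approx -365.63$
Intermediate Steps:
$x = \frac{225}{8}$ ($x = - \frac{-225 - \left(8 - 8\right)}{8} = - \frac{-225 - 0}{8} = - \frac{-225 + 0}{8} = \left(- \frac{1}{8}\right) \left(-225\right) = \frac{225}{8} \approx 28.125$)
$x d = \frac{225}{8} \left(-13\right) = - \frac{2925}{8}$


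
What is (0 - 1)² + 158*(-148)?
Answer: -23383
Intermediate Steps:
(0 - 1)² + 158*(-148) = (-1)² - 23384 = 1 - 23384 = -23383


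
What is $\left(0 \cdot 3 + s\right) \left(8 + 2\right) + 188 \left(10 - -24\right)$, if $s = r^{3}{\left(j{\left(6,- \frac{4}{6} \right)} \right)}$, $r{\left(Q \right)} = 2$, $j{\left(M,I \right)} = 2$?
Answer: $6472$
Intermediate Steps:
$s = 8$ ($s = 2^{3} = 8$)
$\left(0 \cdot 3 + s\right) \left(8 + 2\right) + 188 \left(10 - -24\right) = \left(0 \cdot 3 + 8\right) \left(8 + 2\right) + 188 \left(10 - -24\right) = \left(0 + 8\right) 10 + 188 \left(10 + 24\right) = 8 \cdot 10 + 188 \cdot 34 = 80 + 6392 = 6472$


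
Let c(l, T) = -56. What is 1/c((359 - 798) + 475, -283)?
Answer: -1/56 ≈ -0.017857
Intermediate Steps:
1/c((359 - 798) + 475, -283) = 1/(-56) = -1/56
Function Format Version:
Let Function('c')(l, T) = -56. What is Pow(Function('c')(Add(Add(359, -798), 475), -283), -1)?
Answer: Rational(-1, 56) ≈ -0.017857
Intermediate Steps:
Pow(Function('c')(Add(Add(359, -798), 475), -283), -1) = Pow(-56, -1) = Rational(-1, 56)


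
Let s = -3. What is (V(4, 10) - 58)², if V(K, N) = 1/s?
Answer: 30625/9 ≈ 3402.8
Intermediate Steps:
V(K, N) = -⅓ (V(K, N) = 1/(-3) = -⅓)
(V(4, 10) - 58)² = (-⅓ - 58)² = (-175/3)² = 30625/9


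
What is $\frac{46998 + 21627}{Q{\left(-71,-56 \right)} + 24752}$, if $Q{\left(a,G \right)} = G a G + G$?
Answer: $- \frac{13725}{39592} \approx -0.34666$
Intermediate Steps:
$Q{\left(a,G \right)} = G + a G^{2}$ ($Q{\left(a,G \right)} = a G^{2} + G = G + a G^{2}$)
$\frac{46998 + 21627}{Q{\left(-71,-56 \right)} + 24752} = \frac{46998 + 21627}{- 56 \left(1 - -3976\right) + 24752} = \frac{68625}{- 56 \left(1 + 3976\right) + 24752} = \frac{68625}{\left(-56\right) 3977 + 24752} = \frac{68625}{-222712 + 24752} = \frac{68625}{-197960} = 68625 \left(- \frac{1}{197960}\right) = - \frac{13725}{39592}$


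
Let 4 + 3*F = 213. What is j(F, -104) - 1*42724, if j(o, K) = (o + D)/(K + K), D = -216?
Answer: -26659337/624 ≈ -42723.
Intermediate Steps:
F = 209/3 (F = -4/3 + (1/3)*213 = -4/3 + 71 = 209/3 ≈ 69.667)
j(o, K) = (-216 + o)/(2*K) (j(o, K) = (o - 216)/(K + K) = (-216 + o)/((2*K)) = (-216 + o)*(1/(2*K)) = (-216 + o)/(2*K))
j(F, -104) - 1*42724 = (1/2)*(-216 + 209/3)/(-104) - 1*42724 = (1/2)*(-1/104)*(-439/3) - 42724 = 439/624 - 42724 = -26659337/624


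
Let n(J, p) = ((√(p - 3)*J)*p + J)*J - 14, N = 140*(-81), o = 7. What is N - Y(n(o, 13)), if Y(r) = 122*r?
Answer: -15610 - 77714*√10 ≈ -2.6136e+5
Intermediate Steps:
N = -11340
n(J, p) = -14 + J*(J + J*p*√(-3 + p)) (n(J, p) = ((√(-3 + p)*J)*p + J)*J - 14 = ((J*√(-3 + p))*p + J)*J - 14 = (J*p*√(-3 + p) + J)*J - 14 = (J + J*p*√(-3 + p))*J - 14 = J*(J + J*p*√(-3 + p)) - 14 = -14 + J*(J + J*p*√(-3 + p)))
N - Y(n(o, 13)) = -11340 - 122*(-14 + 7² + 13*7²*√(-3 + 13)) = -11340 - 122*(-14 + 49 + 13*49*√10) = -11340 - 122*(-14 + 49 + 637*√10) = -11340 - 122*(35 + 637*√10) = -11340 - (4270 + 77714*√10) = -11340 + (-4270 - 77714*√10) = -15610 - 77714*√10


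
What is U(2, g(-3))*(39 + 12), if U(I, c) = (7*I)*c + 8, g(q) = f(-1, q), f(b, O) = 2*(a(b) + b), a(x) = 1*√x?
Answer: -1020 + 1428*I ≈ -1020.0 + 1428.0*I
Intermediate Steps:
a(x) = √x
f(b, O) = 2*b + 2*√b (f(b, O) = 2*(√b + b) = 2*(b + √b) = 2*b + 2*√b)
g(q) = -2 + 2*I (g(q) = 2*(-1) + 2*√(-1) = -2 + 2*I)
U(I, c) = 8 + 7*I*c (U(I, c) = 7*I*c + 8 = 8 + 7*I*c)
U(2, g(-3))*(39 + 12) = (8 + 7*2*(-2 + 2*I))*(39 + 12) = (8 + (-28 + 28*I))*51 = (-20 + 28*I)*51 = -1020 + 1428*I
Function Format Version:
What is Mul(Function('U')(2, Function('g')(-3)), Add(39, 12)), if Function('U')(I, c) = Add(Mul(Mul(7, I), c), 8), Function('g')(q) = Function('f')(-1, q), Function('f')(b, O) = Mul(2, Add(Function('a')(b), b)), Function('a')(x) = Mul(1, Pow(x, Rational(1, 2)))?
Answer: Add(-1020, Mul(1428, I)) ≈ Add(-1020.0, Mul(1428.0, I))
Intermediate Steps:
Function('a')(x) = Pow(x, Rational(1, 2))
Function('f')(b, O) = Add(Mul(2, b), Mul(2, Pow(b, Rational(1, 2)))) (Function('f')(b, O) = Mul(2, Add(Pow(b, Rational(1, 2)), b)) = Mul(2, Add(b, Pow(b, Rational(1, 2)))) = Add(Mul(2, b), Mul(2, Pow(b, Rational(1, 2)))))
Function('g')(q) = Add(-2, Mul(2, I)) (Function('g')(q) = Add(Mul(2, -1), Mul(2, Pow(-1, Rational(1, 2)))) = Add(-2, Mul(2, I)))
Function('U')(I, c) = Add(8, Mul(7, I, c)) (Function('U')(I, c) = Add(Mul(7, I, c), 8) = Add(8, Mul(7, I, c)))
Mul(Function('U')(2, Function('g')(-3)), Add(39, 12)) = Mul(Add(8, Mul(7, 2, Add(-2, Mul(2, I)))), Add(39, 12)) = Mul(Add(8, Add(-28, Mul(28, I))), 51) = Mul(Add(-20, Mul(28, I)), 51) = Add(-1020, Mul(1428, I))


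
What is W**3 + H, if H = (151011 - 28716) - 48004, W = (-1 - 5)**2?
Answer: 120947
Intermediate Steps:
W = 36 (W = (-6)**2 = 36)
H = 74291 (H = 122295 - 48004 = 74291)
W**3 + H = 36**3 + 74291 = 46656 + 74291 = 120947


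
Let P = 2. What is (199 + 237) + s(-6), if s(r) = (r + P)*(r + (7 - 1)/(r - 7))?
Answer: 6004/13 ≈ 461.85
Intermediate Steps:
s(r) = (2 + r)*(r + 6/(-7 + r)) (s(r) = (r + 2)*(r + (7 - 1)/(r - 7)) = (2 + r)*(r + 6/(-7 + r)))
(199 + 237) + s(-6) = (199 + 237) + (12 + (-6)³ - 8*(-6) - 5*(-6)²)/(-7 - 6) = 436 + (12 - 216 + 48 - 5*36)/(-13) = 436 - (12 - 216 + 48 - 180)/13 = 436 - 1/13*(-336) = 436 + 336/13 = 6004/13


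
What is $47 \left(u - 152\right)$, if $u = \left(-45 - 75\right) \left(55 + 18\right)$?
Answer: $-418864$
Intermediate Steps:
$u = -8760$ ($u = \left(-120\right) 73 = -8760$)
$47 \left(u - 152\right) = 47 \left(-8760 - 152\right) = 47 \left(-8912\right) = -418864$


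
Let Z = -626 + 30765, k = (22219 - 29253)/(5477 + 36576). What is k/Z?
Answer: -7034/1267435367 ≈ -5.5498e-6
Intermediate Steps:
k = -7034/42053 ≈ -0.16727
Z = 30139
k/Z = -7034/42053/30139 = -7034/42053*1/30139 = -7034/1267435367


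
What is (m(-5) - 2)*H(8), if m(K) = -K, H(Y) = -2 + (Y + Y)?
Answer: 42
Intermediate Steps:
H(Y) = -2 + 2*Y
(m(-5) - 2)*H(8) = (-1*(-5) - 2)*(-2 + 2*8) = (5 - 2)*(-2 + 16) = 3*14 = 42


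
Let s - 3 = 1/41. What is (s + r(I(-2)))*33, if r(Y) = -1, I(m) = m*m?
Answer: 2739/41 ≈ 66.805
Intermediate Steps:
I(m) = m²
s = 124/41 (s = 3 + 1/41 = 124/41 ≈ 3.0244)
(s + r(I(-2)))*33 = (124/41 - 1)*33 = (83/41)*33 = 2739/41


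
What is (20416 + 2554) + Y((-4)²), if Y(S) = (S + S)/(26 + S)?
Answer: 482386/21 ≈ 22971.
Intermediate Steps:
Y(S) = 2*S/(26 + S) (Y(S) = (2*S)/(26 + S) = 2*S/(26 + S))
(20416 + 2554) + Y((-4)²) = (20416 + 2554) + 2*(-4)²/(26 + (-4)²) = 22970 + 2*16/(26 + 16) = 22970 + 2*16/42 = 22970 + 2*16*(1/42) = 22970 + 16/21 = 482386/21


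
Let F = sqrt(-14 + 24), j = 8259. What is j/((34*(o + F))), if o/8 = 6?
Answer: 99108/19499 - 8259*sqrt(10)/77996 ≈ 4.7479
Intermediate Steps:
o = 48 (o = 8*6 = 48)
F = sqrt(10) ≈ 3.1623
j/((34*(o + F))) = 8259/((34*(48 + sqrt(10)))) = 8259/(1632 + 34*sqrt(10))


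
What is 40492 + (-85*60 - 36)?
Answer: 35356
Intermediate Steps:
40492 + (-85*60 - 36) = 40492 + (-5100 - 36) = 40492 - 5136 = 35356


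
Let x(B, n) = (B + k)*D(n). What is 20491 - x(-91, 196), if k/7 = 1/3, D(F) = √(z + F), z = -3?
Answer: 20491 + 266*√193/3 ≈ 21723.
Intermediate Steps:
D(F) = √(-3 + F)
k = 7/3 (k = 7*(1/3) = 7*(1*(⅓)) = 7*(⅓) = 7/3 ≈ 2.3333)
x(B, n) = √(-3 + n)*(7/3 + B) (x(B, n) = (B + 7/3)*√(-3 + n) = (7/3 + B)*√(-3 + n) = √(-3 + n)*(7/3 + B))
20491 - x(-91, 196) = 20491 - √(-3 + 196)*(7/3 - 91) = 20491 - √193*(-266)/3 = 20491 - (-266)*√193/3 = 20491 + 266*√193/3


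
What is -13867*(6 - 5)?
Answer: -13867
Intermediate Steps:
-13867*(6 - 5) = -13867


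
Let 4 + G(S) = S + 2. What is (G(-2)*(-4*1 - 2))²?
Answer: 576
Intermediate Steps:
G(S) = -2 + S (G(S) = -4 + (S + 2) = -4 + (2 + S) = -2 + S)
(G(-2)*(-4*1 - 2))² = ((-2 - 2)*(-4*1 - 2))² = (-4*(-4 - 2))² = (-4*(-6))² = 24² = 576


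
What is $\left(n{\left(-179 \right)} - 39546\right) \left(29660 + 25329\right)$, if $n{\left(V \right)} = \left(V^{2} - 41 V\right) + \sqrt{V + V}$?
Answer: $-9128174 + 54989 i \sqrt{358} \approx -9.1282 \cdot 10^{6} + 1.0404 \cdot 10^{6} i$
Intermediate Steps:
$n{\left(V \right)} = V^{2} - 41 V + \sqrt{2} \sqrt{V}$ ($n{\left(V \right)} = \left(V^{2} - 41 V\right) + \sqrt{2 V} = \left(V^{2} - 41 V\right) + \sqrt{2} \sqrt{V} = V^{2} - 41 V + \sqrt{2} \sqrt{V}$)
$\left(n{\left(-179 \right)} - 39546\right) \left(29660 + 25329\right) = \left(\left(\left(-179\right)^{2} - -7339 + \sqrt{2} \sqrt{-179}\right) - 39546\right) \left(29660 + 25329\right) = \left(\left(32041 + 7339 + \sqrt{2} i \sqrt{179}\right) - 39546\right) 54989 = \left(\left(32041 + 7339 + i \sqrt{358}\right) - 39546\right) 54989 = \left(\left(39380 + i \sqrt{358}\right) - 39546\right) 54989 = \left(-166 + i \sqrt{358}\right) 54989 = -9128174 + 54989 i \sqrt{358}$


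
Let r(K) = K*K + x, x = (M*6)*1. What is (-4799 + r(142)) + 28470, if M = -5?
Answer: 43805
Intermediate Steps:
x = -30 (x = -5*6*1 = -30*1 = -30)
r(K) = -30 + K² (r(K) = K*K - 30 = K² - 30 = -30 + K²)
(-4799 + r(142)) + 28470 = (-4799 + (-30 + 142²)) + 28470 = (-4799 + (-30 + 20164)) + 28470 = (-4799 + 20134) + 28470 = 15335 + 28470 = 43805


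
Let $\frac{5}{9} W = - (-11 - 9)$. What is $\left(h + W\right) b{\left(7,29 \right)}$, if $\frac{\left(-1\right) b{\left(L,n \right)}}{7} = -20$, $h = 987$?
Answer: $143220$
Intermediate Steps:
$b{\left(L,n \right)} = 140$ ($b{\left(L,n \right)} = \left(-7\right) \left(-20\right) = 140$)
$W = 36$ ($W = \frac{9 \left(- (-11 - 9)\right)}{5} = \frac{9 \left(\left(-1\right) \left(-20\right)\right)}{5} = \frac{9}{5} \cdot 20 = 36$)
$\left(h + W\right) b{\left(7,29 \right)} = \left(987 + 36\right) 140 = 1023 \cdot 140 = 143220$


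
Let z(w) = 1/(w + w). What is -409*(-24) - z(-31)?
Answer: 608593/62 ≈ 9816.0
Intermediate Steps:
z(w) = 1/(2*w)
-409*(-24) - z(-31) = -409*(-24) - 1/(2*(-31)) = 9816 - (-1)/(2*31) = 9816 - 1*(-1/62) = 9816 + 1/62 = 608593/62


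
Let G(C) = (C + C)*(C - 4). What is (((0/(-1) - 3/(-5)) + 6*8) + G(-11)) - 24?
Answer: 1773/5 ≈ 354.60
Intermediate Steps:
G(C) = 2*C*(-4 + C) (G(C) = (2*C)*(-4 + C) = 2*C*(-4 + C))
(((0/(-1) - 3/(-5)) + 6*8) + G(-11)) - 24 = (((0/(-1) - 3/(-5)) + 6*8) + 2*(-11)*(-4 - 11)) - 24 = (((0*(-1) - 3*(-⅕)) + 48) + 2*(-11)*(-15)) - 24 = (((0 + ⅗) + 48) + 330) - 24 = ((⅗ + 48) + 330) - 24 = (243/5 + 330) - 24 = 1893/5 - 24 = 1773/5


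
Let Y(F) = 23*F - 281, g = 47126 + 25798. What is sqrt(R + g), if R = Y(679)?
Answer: 2*sqrt(22065) ≈ 297.09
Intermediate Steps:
g = 72924
Y(F) = -281 + 23*F
R = 15336 (R = -281 + 23*679 = -281 + 15617 = 15336)
sqrt(R + g) = sqrt(15336 + 72924) = sqrt(88260) = 2*sqrt(22065)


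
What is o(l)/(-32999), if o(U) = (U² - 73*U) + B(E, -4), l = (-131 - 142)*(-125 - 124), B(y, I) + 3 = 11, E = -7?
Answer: -4615910216/32999 ≈ -1.3988e+5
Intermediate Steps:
B(y, I) = 8 (B(y, I) = -3 + 11 = 8)
l = 67977 (l = -273*(-249) = 67977)
o(U) = 8 + U² - 73*U (o(U) = (U² - 73*U) + 8 = 8 + U² - 73*U)
o(l)/(-32999) = (8 + 67977² - 73*67977)/(-32999) = (8 + 4620872529 - 4962321)*(-1/32999) = 4615910216*(-1/32999) = -4615910216/32999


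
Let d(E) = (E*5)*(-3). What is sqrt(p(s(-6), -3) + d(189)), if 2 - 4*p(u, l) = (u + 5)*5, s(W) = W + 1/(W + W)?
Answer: I*sqrt(407973)/12 ≈ 53.227*I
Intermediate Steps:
d(E) = -15*E (d(E) = (5*E)*(-3) = -15*E)
s(W) = W + 1/(2*W)
p(u, l) = -23/4 - 5*u/4 (p(u, l) = 1/2 - (u + 5)*5/4 = 1/2 - (5 + u)*5/4 = 1/2 - (25 + 5*u)/4 = 1/2 + (-25/4 - 5*u/4) = -23/4 - 5*u/4)
sqrt(p(s(-6), -3) + d(189)) = sqrt((-23/4 - 5*(-6 + (1/2)/(-6))/4) - 15*189) = sqrt((-23/4 - 5*(-6 + (1/2)*(-1/6))/4) - 2835) = sqrt((-23/4 - 5*(-6 - 1/12)/4) - 2835) = sqrt((-23/4 - 5/4*(-73/12)) - 2835) = sqrt((-23/4 + 365/48) - 2835) = sqrt(89/48 - 2835) = sqrt(-135991/48) = I*sqrt(407973)/12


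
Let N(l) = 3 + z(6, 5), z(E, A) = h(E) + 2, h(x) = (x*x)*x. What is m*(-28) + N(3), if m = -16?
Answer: 669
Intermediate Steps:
h(x) = x**3 (h(x) = x**2*x = x**3)
z(E, A) = 2 + E**3 (z(E, A) = E**3 + 2 = 2 + E**3)
N(l) = 221 (N(l) = 3 + (2 + 6**3) = 3 + (2 + 216) = 3 + 218 = 221)
m*(-28) + N(3) = -16*(-28) + 221 = 448 + 221 = 669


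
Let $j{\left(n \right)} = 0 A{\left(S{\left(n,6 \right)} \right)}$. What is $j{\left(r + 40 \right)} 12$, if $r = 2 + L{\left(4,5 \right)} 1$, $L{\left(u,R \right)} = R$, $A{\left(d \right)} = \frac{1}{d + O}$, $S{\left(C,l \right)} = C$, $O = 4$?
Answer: $0$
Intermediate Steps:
$A{\left(d \right)} = \frac{1}{4 + d}$ ($A{\left(d \right)} = \frac{1}{d + 4} = \frac{1}{4 + d}$)
$r = 7$ ($r = 2 + 5 \cdot 1 = 2 + 5 = 7$)
$j{\left(n \right)} = 0$ ($j{\left(n \right)} = \frac{0}{4 + n} = 0$)
$j{\left(r + 40 \right)} 12 = 0 \cdot 12 = 0$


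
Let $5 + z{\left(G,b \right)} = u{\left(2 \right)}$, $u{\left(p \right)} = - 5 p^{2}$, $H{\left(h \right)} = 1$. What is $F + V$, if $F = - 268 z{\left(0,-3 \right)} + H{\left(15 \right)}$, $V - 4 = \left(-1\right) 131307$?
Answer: $-124602$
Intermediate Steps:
$V = -131303$ ($V = 4 - 131307 = -131303$)
$z{\left(G,b \right)} = -25$ ($z{\left(G,b \right)} = -5 - 5 \cdot 2^{2} = -5 - 20 = -25$)
$F = 6701$ ($F = \left(-268\right) \left(-25\right) + 1 = 6700 + 1 = 6701$)
$F + V = 6701 - 131303 = -124602$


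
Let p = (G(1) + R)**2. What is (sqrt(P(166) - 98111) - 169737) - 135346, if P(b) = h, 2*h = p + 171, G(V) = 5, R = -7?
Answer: -305083 + 3*I*sqrt(43566)/2 ≈ -3.0508e+5 + 313.09*I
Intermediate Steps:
p = 4 (p = (5 - 7)**2 = (-2)**2 = 4)
h = 175/2 (h = (4 + 171)/2 = (1/2)*175 = 175/2 ≈ 87.500)
P(b) = 175/2
(sqrt(P(166) - 98111) - 169737) - 135346 = (sqrt(175/2 - 98111) - 169737) - 135346 = (sqrt(-196047/2) - 169737) - 135346 = (3*I*sqrt(43566)/2 - 169737) - 135346 = (-169737 + 3*I*sqrt(43566)/2) - 135346 = -305083 + 3*I*sqrt(43566)/2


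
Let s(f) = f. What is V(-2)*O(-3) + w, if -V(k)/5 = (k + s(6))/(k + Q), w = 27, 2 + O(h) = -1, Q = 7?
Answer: 39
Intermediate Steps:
O(h) = -3 (O(h) = -2 - 1 = -3)
V(k) = -5*(6 + k)/(7 + k) (V(k) = -5*(k + 6)/(k + 7) = -5*(6 + k)/(7 + k))
V(-2)*O(-3) + w = (5*(-6 - 1*(-2))/(7 - 2))*(-3) + 27 = (5*(-6 + 2)/5)*(-3) + 27 = (5*(⅕)*(-4))*(-3) + 27 = -4*(-3) + 27 = 12 + 27 = 39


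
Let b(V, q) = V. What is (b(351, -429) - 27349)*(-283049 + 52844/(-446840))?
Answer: 426830510096499/55855 ≈ 7.6418e+9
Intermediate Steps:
(b(351, -429) - 27349)*(-283049 + 52844/(-446840)) = (351 - 27349)*(-283049 + 52844/(-446840)) = -26998*(-283049 + 52844*(-1/446840)) = -26998*(-283049 - 13211/111710) = -26998*(-31619417001/111710) = 426830510096499/55855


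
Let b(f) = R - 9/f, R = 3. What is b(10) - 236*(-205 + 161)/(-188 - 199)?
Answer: -95713/3870 ≈ -24.732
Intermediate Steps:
b(f) = 3 - 9/f
b(10) - 236*(-205 + 161)/(-188 - 199) = (3 - 9/10) - 236*(-205 + 161)/(-188 - 199) = (3 - 9*⅒) - (-10384)/(-387) = (3 - 9/10) - (-10384)*(-1)/387 = 21/10 - 236*44/387 = 21/10 - 10384/387 = -95713/3870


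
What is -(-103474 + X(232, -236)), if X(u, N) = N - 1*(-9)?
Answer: 103701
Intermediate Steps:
X(u, N) = 9 + N (X(u, N) = N + 9 = 9 + N)
-(-103474 + X(232, -236)) = -(-103474 + (9 - 236)) = -(-103474 - 227) = -1*(-103701) = 103701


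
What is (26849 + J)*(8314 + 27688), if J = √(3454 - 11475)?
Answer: 966617698 + 36002*I*√8021 ≈ 9.6662e+8 + 3.2243e+6*I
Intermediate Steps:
J = I*√8021 (J = √(-8021) = I*√8021 ≈ 89.56*I)
(26849 + J)*(8314 + 27688) = (26849 + I*√8021)*(8314 + 27688) = (26849 + I*√8021)*36002 = 966617698 + 36002*I*√8021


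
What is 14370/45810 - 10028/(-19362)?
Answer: 1365953/1642543 ≈ 0.83161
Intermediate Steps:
14370/45810 - 10028/(-19362) = 14370*(1/45810) - 10028*(-1/19362) = 479/1527 + 5014/9681 = 1365953/1642543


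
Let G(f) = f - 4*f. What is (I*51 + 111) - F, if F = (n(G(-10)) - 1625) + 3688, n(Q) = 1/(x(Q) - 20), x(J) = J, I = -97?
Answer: -68991/10 ≈ -6899.1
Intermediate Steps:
G(f) = -3*f
n(Q) = 1/(-20 + Q) (n(Q) = 1/(Q - 20) = 1/(-20 + Q))
F = 20631/10 (F = (1/(-20 - 3*(-10)) - 1625) + 3688 = (1/(-20 + 30) - 1625) + 3688 = (1/10 - 1625) + 3688 = (⅒ - 1625) + 3688 = -16249/10 + 3688 = 20631/10 ≈ 2063.1)
(I*51 + 111) - F = (-97*51 + 111) - 1*20631/10 = (-4947 + 111) - 20631/10 = -4836 - 20631/10 = -68991/10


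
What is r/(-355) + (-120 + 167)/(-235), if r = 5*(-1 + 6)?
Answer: -96/355 ≈ -0.27042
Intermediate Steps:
r = 25 (r = 5*5 = 25)
r/(-355) + (-120 + 167)/(-235) = 25/(-355) + (-120 + 167)/(-235) = 25*(-1/355) + 47*(-1/235) = -5/71 - ⅕ = -96/355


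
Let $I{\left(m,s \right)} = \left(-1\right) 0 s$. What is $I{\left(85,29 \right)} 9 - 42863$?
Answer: $-42863$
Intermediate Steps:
$I{\left(m,s \right)} = 0$ ($I{\left(m,s \right)} = 0 s = 0$)
$I{\left(85,29 \right)} 9 - 42863 = 0 \cdot 9 - 42863 = 0 - 42863 = -42863$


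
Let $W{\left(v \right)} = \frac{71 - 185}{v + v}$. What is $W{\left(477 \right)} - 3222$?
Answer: $- \frac{512317}{159} \approx -3222.1$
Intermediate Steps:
$W{\left(v \right)} = - \frac{57}{v}$ ($W{\left(v \right)} = - \frac{114}{2 v} = - 114 \frac{1}{2 v} = - \frac{57}{v}$)
$W{\left(477 \right)} - 3222 = - \frac{57}{477} - 3222 = \left(-57\right) \frac{1}{477} - 3222 = - \frac{19}{159} - 3222 = - \frac{512317}{159}$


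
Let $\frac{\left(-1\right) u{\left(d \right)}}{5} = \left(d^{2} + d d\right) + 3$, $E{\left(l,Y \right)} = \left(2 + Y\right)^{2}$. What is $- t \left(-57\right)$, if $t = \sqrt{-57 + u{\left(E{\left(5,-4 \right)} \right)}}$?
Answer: $114 i \sqrt{58} \approx 868.2 i$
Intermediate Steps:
$u{\left(d \right)} = -15 - 10 d^{2}$ ($u{\left(d \right)} = - 5 \left(\left(d^{2} + d d\right) + 3\right) = - 5 \left(\left(d^{2} + d^{2}\right) + 3\right) = - 5 \left(2 d^{2} + 3\right) = - 5 \left(3 + 2 d^{2}\right) = -15 - 10 d^{2}$)
$t = 2 i \sqrt{58}$ ($t = \sqrt{-57 - \left(15 + 10 \left(\left(2 - 4\right)^{2}\right)^{2}\right)} = \sqrt{-57 - \left(15 + 10 \left(\left(-2\right)^{2}\right)^{2}\right)} = \sqrt{-57 - \left(15 + 10 \cdot 4^{2}\right)} = \sqrt{-57 - 175} = \sqrt{-232} = 2 i \sqrt{58} \approx 15.232 i$)
$- t \left(-57\right) = - 2 i \sqrt{58} \left(-57\right) = - \left(-114\right) i \sqrt{58} = 114 i \sqrt{58}$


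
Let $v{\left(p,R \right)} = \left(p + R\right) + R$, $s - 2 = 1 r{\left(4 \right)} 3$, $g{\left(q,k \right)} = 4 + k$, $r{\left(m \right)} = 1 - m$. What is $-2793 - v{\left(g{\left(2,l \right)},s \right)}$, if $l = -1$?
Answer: $-2782$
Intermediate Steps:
$s = -7$ ($s = 2 + 1 \left(1 - 4\right) 3 = 2 + 1 \left(-3\right) 3 = 2 - 9 = -7$)
$v{\left(p,R \right)} = p + 2 R$ ($v{\left(p,R \right)} = \left(R + p\right) + R = p + 2 R$)
$-2793 - v{\left(g{\left(2,l \right)},s \right)} = -2793 - \left(\left(4 - 1\right) + 2 \left(-7\right)\right) = -2793 - \left(3 - 14\right) = -2793 - -11 = -2793 + 11 = -2782$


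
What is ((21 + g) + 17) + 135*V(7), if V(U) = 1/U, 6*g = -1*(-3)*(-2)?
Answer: 394/7 ≈ 56.286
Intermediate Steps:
g = -1 (g = (-1*(-3)*(-2))/6 = (3*(-2))/6 = (1/6)*(-6) = -1)
((21 + g) + 17) + 135*V(7) = ((21 - 1) + 17) + 135/7 = (20 + 17) + 135*(1/7) = 37 + 135/7 = 394/7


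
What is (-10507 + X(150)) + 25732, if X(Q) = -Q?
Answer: 15075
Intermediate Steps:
(-10507 + X(150)) + 25732 = (-10507 - 1*150) + 25732 = (-10507 - 150) + 25732 = -10657 + 25732 = 15075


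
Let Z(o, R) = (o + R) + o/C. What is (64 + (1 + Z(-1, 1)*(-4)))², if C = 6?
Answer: 38809/9 ≈ 4312.1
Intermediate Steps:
Z(o, R) = R + 7*o/6 (Z(o, R) = (o + R) + o/6 = (R + o) + o*(⅙) = (R + o) + o/6 = R + 7*o/6)
(64 + (1 + Z(-1, 1)*(-4)))² = (64 + (1 + (1 + (7/6)*(-1))*(-4)))² = (64 + (1 + (1 - 7/6)*(-4)))² = (64 + (1 - ⅙*(-4)))² = (64 + (1 + ⅔))² = (64 + 5/3)² = (197/3)² = 38809/9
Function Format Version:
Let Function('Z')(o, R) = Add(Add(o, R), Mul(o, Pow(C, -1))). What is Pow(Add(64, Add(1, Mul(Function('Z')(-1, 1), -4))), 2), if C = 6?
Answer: Rational(38809, 9) ≈ 4312.1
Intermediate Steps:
Function('Z')(o, R) = Add(R, Mul(Rational(7, 6), o)) (Function('Z')(o, R) = Add(Add(o, R), Mul(o, Pow(6, -1))) = Add(Add(R, o), Mul(o, Rational(1, 6))) = Add(Add(R, o), Mul(Rational(1, 6), o)) = Add(R, Mul(Rational(7, 6), o)))
Pow(Add(64, Add(1, Mul(Function('Z')(-1, 1), -4))), 2) = Pow(Add(64, Add(1, Mul(Add(1, Mul(Rational(7, 6), -1)), -4))), 2) = Pow(Add(64, Add(1, Mul(Add(1, Rational(-7, 6)), -4))), 2) = Pow(Add(64, Add(1, Mul(Rational(-1, 6), -4))), 2) = Pow(Add(64, Add(1, Rational(2, 3))), 2) = Pow(Add(64, Rational(5, 3)), 2) = Pow(Rational(197, 3), 2) = Rational(38809, 9)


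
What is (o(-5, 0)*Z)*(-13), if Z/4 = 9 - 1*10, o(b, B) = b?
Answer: -260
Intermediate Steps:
Z = -4 (Z = 4*(9 - 1*10) = 4*(9 - 10) = 4*(-1) = -4)
(o(-5, 0)*Z)*(-13) = -5*(-4)*(-13) = 20*(-13) = -260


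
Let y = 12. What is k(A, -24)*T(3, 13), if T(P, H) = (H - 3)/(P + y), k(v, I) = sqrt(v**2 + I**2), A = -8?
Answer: 16*sqrt(10)/3 ≈ 16.865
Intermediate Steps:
k(v, I) = sqrt(I**2 + v**2)
T(P, H) = (-3 + H)/(12 + P) (T(P, H) = (H - 3)/(P + 12) = (-3 + H)/(12 + P))
k(A, -24)*T(3, 13) = sqrt((-24)**2 + (-8)**2)*((-3 + 13)/(12 + 3)) = sqrt(576 + 64)*(10/15) = sqrt(640)*((1/15)*10) = (8*sqrt(10))*(2/3) = 16*sqrt(10)/3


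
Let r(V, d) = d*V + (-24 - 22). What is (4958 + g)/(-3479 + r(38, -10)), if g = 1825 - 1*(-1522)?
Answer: -151/71 ≈ -2.1268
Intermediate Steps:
g = 3347 (g = 1825 + 1522 = 3347)
r(V, d) = -46 + V*d (r(V, d) = V*d - 46 = -46 + V*d)
(4958 + g)/(-3479 + r(38, -10)) = (4958 + 3347)/(-3479 + (-46 + 38*(-10))) = 8305/(-3479 + (-46 - 380)) = 8305/(-3479 - 426) = 8305/(-3905) = 8305*(-1/3905) = -151/71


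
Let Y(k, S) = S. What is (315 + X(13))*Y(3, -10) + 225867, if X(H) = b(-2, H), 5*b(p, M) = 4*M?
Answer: 222613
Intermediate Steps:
b(p, M) = 4*M/5 (b(p, M) = (4*M)/5 = 4*M/5)
X(H) = 4*H/5
(315 + X(13))*Y(3, -10) + 225867 = (315 + (⅘)*13)*(-10) + 225867 = (315 + 52/5)*(-10) + 225867 = (1627/5)*(-10) + 225867 = -3254 + 225867 = 222613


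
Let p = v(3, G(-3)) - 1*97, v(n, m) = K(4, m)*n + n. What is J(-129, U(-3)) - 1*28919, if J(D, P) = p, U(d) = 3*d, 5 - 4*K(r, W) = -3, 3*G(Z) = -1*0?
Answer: -29007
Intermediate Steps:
G(Z) = 0 (G(Z) = (-1*0)/3 = (⅓)*0 = 0)
K(r, W) = 2 (K(r, W) = 5/4 - ¼*(-3) = 5/4 + ¾ = 2)
v(n, m) = 3*n (v(n, m) = 2*n + n = 3*n)
p = -88 (p = 3*3 - 1*97 = 9 - 97 = -88)
J(D, P) = -88
J(-129, U(-3)) - 1*28919 = -88 - 1*28919 = -88 - 28919 = -29007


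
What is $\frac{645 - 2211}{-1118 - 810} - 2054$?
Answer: $- \frac{1979273}{964} \approx -2053.2$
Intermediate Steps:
$\frac{645 - 2211}{-1118 - 810} - 2054 = \frac{645 - 2211}{-1928} - 2054 = \left(-1566\right) \left(- \frac{1}{1928}\right) - 2054 = \frac{783}{964} - 2054 = - \frac{1979273}{964}$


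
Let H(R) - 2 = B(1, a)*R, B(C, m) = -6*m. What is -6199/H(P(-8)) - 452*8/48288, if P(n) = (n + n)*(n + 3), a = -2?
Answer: -9462997/1451658 ≈ -6.5188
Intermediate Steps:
P(n) = 2*n*(3 + n) (P(n) = (2*n)*(3 + n) = 2*n*(3 + n))
H(R) = 2 + 12*R (H(R) = 2 + (-6*(-2))*R = 2 + 12*R)
-6199/H(P(-8)) - 452*8/48288 = -6199/(2 + 12*(2*(-8)*(3 - 8))) - 452*8/48288 = -6199/(2 + 12*(2*(-8)*(-5))) - 3616*1/48288 = -6199/(2 + 12*80) - 113/1509 = -6199/(2 + 960) - 113/1509 = -6199/962 - 113/1509 = -9462997/1451658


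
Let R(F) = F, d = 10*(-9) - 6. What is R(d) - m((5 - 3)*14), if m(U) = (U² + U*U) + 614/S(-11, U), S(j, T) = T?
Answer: -23603/14 ≈ -1685.9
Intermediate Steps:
d = -96 (d = -90 - 6 = -96)
m(U) = 2*U² + 614/U (m(U) = (U² + U*U) + 614/U = (U² + U²) + 614/U = 2*U² + 614/U)
R(d) - m((5 - 3)*14) = -96 - 2*(307 + ((5 - 3)*14)³)/((5 - 3)*14) = -96 - 2*(307 + (2*14)³)/(2*14) = -96 - 2*(307 + 28³)/28 = -96 - 2*(307 + 21952)/28 = -96 - 2*22259/28 = -96 - 1*22259/14 = -96 - 22259/14 = -23603/14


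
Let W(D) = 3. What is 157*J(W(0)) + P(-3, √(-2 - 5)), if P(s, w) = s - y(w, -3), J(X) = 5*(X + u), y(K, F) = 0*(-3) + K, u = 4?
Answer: 5492 - I*√7 ≈ 5492.0 - 2.6458*I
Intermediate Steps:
y(K, F) = K (y(K, F) = 0 + K = K)
J(X) = 20 + 5*X (J(X) = 5*(X + 4) = 5*(4 + X) = 20 + 5*X)
P(s, w) = s - w
157*J(W(0)) + P(-3, √(-2 - 5)) = 157*(20 + 5*3) + (-3 - √(-2 - 5)) = 157*(20 + 15) + (-3 - √(-7)) = 157*35 + (-3 - I*√7) = 5495 + (-3 - I*√7) = 5492 - I*√7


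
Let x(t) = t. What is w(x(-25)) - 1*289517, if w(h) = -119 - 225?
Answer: -289861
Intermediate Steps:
w(h) = -344
w(x(-25)) - 1*289517 = -344 - 1*289517 = -344 - 289517 = -289861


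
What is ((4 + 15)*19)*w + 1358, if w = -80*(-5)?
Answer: 145758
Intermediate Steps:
w = 400
((4 + 15)*19)*w + 1358 = ((4 + 15)*19)*400 + 1358 = (19*19)*400 + 1358 = 361*400 + 1358 = 144400 + 1358 = 145758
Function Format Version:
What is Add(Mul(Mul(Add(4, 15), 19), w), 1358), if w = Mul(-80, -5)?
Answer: 145758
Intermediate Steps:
w = 400
Add(Mul(Mul(Add(4, 15), 19), w), 1358) = Add(Mul(Mul(Add(4, 15), 19), 400), 1358) = Add(Mul(Mul(19, 19), 400), 1358) = Add(Mul(361, 400), 1358) = Add(144400, 1358) = 145758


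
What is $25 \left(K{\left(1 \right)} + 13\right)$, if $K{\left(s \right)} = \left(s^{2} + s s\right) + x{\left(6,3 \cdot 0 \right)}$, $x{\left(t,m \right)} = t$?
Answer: $525$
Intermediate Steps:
$K{\left(s \right)} = 6 + 2 s^{2}$ ($K{\left(s \right)} = \left(s^{2} + s s\right) + 6 = \left(s^{2} + s^{2}\right) + 6 = 2 s^{2} + 6 = 6 + 2 s^{2}$)
$25 \left(K{\left(1 \right)} + 13\right) = 25 \left(\left(6 + 2 \cdot 1^{2}\right) + 13\right) = 25 \left(\left(6 + 2 \cdot 1\right) + 13\right) = 25 \left(\left(6 + 2\right) + 13\right) = 25 \left(8 + 13\right) = 25 \cdot 21 = 525$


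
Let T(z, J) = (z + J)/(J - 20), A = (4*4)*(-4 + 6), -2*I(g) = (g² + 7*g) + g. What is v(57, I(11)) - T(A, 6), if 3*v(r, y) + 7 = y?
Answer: -1447/42 ≈ -34.452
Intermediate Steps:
I(g) = -4*g - g²/2 (I(g) = -((g² + 7*g) + g)/2 = -(g² + 8*g)/2 = -4*g - g²/2)
v(r, y) = -7/3 + y/3
A = 32 (A = 16*2 = 32)
T(z, J) = (J + z)/(-20 + J)
v(57, I(11)) - T(A, 6) = (-7/3 + (-½*11*(8 + 11))/3) - (6 + 32)/(-20 + 6) = (-7/3 + (-½*11*19)/3) - 38/(-14) = (-7/3 + (⅓)*(-209/2)) - (-1)*38/14 = (-7/3 - 209/6) - 1*(-19/7) = -223/6 + 19/7 = -1447/42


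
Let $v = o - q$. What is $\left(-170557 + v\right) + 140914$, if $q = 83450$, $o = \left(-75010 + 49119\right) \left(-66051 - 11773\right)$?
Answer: $2014828091$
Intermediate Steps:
$o = 2014941184$ ($o = \left(-25891\right) \left(-77824\right) = 2014941184$)
$v = 2014857734$ ($v = 2014941184 - 83450 = 2014857734$)
$\left(-170557 + v\right) + 140914 = \left(-170557 + 2014857734\right) + 140914 = 2014687177 + 140914 = 2014828091$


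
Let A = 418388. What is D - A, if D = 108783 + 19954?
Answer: -289651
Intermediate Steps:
D = 128737
D - A = 128737 - 1*418388 = 128737 - 418388 = -289651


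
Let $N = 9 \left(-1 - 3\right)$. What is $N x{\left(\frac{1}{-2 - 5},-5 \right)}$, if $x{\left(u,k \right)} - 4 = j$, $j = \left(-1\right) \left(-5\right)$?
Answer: $-324$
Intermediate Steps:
$j = 5$
$x{\left(u,k \right)} = 9$ ($x{\left(u,k \right)} = 4 + 5 = 9$)
$N = -36$ ($N = 9 \left(-4\right) = -36$)
$N x{\left(\frac{1}{-2 - 5},-5 \right)} = \left(-36\right) 9 = -324$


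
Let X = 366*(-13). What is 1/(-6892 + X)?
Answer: -1/11650 ≈ -8.5837e-5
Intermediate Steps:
X = -4758
1/(-6892 + X) = 1/(-6892 - 4758) = 1/(-11650) = -1/11650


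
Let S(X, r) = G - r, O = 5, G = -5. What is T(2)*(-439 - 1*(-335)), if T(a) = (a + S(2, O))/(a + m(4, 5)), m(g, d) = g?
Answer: 416/3 ≈ 138.67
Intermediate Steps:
S(X, r) = -5 - r
T(a) = (-10 + a)/(4 + a) (T(a) = (a + (-5 - 1*5))/(a + 4) = (a + (-5 - 5))/(4 + a) = (a - 10)/(4 + a) = (-10 + a)/(4 + a))
T(2)*(-439 - 1*(-335)) = ((-10 + 2)/(4 + 2))*(-439 - 1*(-335)) = (-8/6)*(-439 + 335) = ((⅙)*(-8))*(-104) = -4/3*(-104) = 416/3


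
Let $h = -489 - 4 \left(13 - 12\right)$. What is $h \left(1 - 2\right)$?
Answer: $493$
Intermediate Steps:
$h = -493$ ($h = -489 - 4 \cdot 1 = -489 - 4 = -493$)
$h \left(1 - 2\right) = - 493 \left(1 - 2\right) = \left(-493\right) \left(-1\right) = 493$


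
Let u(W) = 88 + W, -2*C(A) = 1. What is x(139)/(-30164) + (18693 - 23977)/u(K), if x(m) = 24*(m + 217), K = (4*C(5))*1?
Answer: -20015170/324263 ≈ -61.725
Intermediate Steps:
C(A) = -1/2 (C(A) = -1/2*1 = -1/2)
K = -2 (K = (4*(-1/2))*1 = -2*1 = -2)
x(m) = 5208 + 24*m (x(m) = 24*(217 + m) = 5208 + 24*m)
x(139)/(-30164) + (18693 - 23977)/u(K) = (5208 + 24*139)/(-30164) + (18693 - 23977)/(88 - 2) = (5208 + 3336)*(-1/30164) - 5284/86 = 8544*(-1/30164) - 5284*1/86 = -2136/7541 - 2642/43 = -20015170/324263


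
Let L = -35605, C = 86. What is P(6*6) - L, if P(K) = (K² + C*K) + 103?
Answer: 40100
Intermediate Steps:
P(K) = 103 + K² + 86*K (P(K) = (K² + 86*K) + 103 = 103 + K² + 86*K)
P(6*6) - L = (103 + (6*6)² + 86*(6*6)) - 1*(-35605) = (103 + 36² + 86*36) + 35605 = (103 + 1296 + 3096) + 35605 = 4495 + 35605 = 40100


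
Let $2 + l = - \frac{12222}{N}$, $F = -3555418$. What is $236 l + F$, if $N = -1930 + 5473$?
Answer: $- \frac{4200467554}{1181} \approx -3.5567 \cdot 10^{6}$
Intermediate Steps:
$N = 3543$
$l = - \frac{6436}{1181}$ ($l = -2 - \frac{12222}{3543} = -2 - \frac{4074}{1181} = - \frac{6436}{1181} \approx -5.4496$)
$236 l + F = 236 \left(- \frac{6436}{1181}\right) - 3555418 = - \frac{1518896}{1181} - 3555418 = - \frac{4200467554}{1181}$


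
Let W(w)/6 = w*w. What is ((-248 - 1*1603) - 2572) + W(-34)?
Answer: 2513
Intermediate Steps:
W(w) = 6*w**2 (W(w) = 6*(w*w) = 6*w**2)
((-248 - 1*1603) - 2572) + W(-34) = ((-248 - 1*1603) - 2572) + 6*(-34)**2 = ((-248 - 1603) - 2572) + 6*1156 = (-1851 - 2572) + 6936 = -4423 + 6936 = 2513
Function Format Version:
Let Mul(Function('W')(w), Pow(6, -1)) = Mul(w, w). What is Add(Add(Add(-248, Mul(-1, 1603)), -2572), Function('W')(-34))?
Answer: 2513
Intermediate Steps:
Function('W')(w) = Mul(6, Pow(w, 2)) (Function('W')(w) = Mul(6, Mul(w, w)) = Mul(6, Pow(w, 2)))
Add(Add(Add(-248, Mul(-1, 1603)), -2572), Function('W')(-34)) = Add(Add(Add(-248, Mul(-1, 1603)), -2572), Mul(6, Pow(-34, 2))) = Add(Add(Add(-248, -1603), -2572), Mul(6, 1156)) = Add(Add(-1851, -2572), 6936) = Add(-4423, 6936) = 2513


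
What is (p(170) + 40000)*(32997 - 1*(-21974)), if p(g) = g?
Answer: 2208185070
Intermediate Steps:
(p(170) + 40000)*(32997 - 1*(-21974)) = (170 + 40000)*(32997 - 1*(-21974)) = 40170*(32997 + 21974) = 40170*54971 = 2208185070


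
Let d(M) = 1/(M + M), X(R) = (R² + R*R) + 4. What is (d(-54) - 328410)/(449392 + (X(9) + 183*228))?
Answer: -35468281/53058456 ≈ -0.66848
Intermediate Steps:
X(R) = 4 + 2*R² (X(R) = (R² + R²) + 4 = 2*R² + 4 = 4 + 2*R²)
d(M) = 1/(2*M)
(d(-54) - 328410)/(449392 + (X(9) + 183*228)) = ((½)/(-54) - 328410)/(449392 + ((4 + 2*9²) + 183*228)) = ((½)*(-1/54) - 328410)/(449392 + ((4 + 2*81) + 41724)) = (-1/108 - 328410)/(449392 + ((4 + 162) + 41724)) = -35468281/(108*(449392 + (166 + 41724))) = -35468281/(108*(449392 + 41890)) = -35468281/108/491282 = -35468281/108*1/491282 = -35468281/53058456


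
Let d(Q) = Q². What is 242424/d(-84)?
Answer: 481/14 ≈ 34.357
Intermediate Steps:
242424/d(-84) = 242424/((-84)²) = 242424/7056 = 242424*(1/7056) = 481/14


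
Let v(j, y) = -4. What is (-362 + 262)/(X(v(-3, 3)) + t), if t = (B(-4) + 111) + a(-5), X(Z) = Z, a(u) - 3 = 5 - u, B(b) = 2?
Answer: -50/61 ≈ -0.81967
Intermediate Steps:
a(u) = 8 - u (a(u) = 3 + (5 - u) = 8 - u)
t = 126 (t = (2 + 111) + (8 - 1*(-5)) = 113 + (8 + 5) = 113 + 13 = 126)
(-362 + 262)/(X(v(-3, 3)) + t) = (-362 + 262)/(-4 + 126) = -100/122 = -100*1/122 = -50/61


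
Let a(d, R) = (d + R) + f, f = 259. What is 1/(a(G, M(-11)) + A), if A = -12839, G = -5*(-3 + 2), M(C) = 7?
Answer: -1/12568 ≈ -7.9567e-5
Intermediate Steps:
G = 5 (G = -5*(-1) = 5)
a(d, R) = 259 + R + d (a(d, R) = (d + R) + 259 = (R + d) + 259 = 259 + R + d)
1/(a(G, M(-11)) + A) = 1/((259 + 7 + 5) - 12839) = 1/(271 - 12839) = 1/(-12568) = -1/12568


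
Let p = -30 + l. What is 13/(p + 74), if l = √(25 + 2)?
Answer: 572/1909 - 39*√3/1909 ≈ 0.26425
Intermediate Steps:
l = 3*√3 (l = √27 = 3*√3 ≈ 5.1962)
p = -30 + 3*√3 ≈ -24.804
13/(p + 74) = 13/((-30 + 3*√3) + 74) = 13/(44 + 3*√3)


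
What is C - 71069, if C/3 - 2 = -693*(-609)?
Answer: 1195048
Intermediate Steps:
C = 1266117 (C = 6 + 3*(-693*(-609)) = 6 + 3*422037 = 6 + 1266111 = 1266117)
C - 71069 = 1266117 - 71069 = 1195048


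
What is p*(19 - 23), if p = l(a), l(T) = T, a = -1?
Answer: 4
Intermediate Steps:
p = -1
p*(19 - 23) = -(19 - 23) = -1*(-4) = 4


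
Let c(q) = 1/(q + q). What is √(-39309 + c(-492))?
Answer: I*√9515294022/492 ≈ 198.26*I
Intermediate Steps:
c(q) = 1/(2*q)
√(-39309 + c(-492)) = √(-39309 + (½)/(-492)) = √(-39309 + (½)*(-1/492)) = √(-39309 - 1/984) = √(-38680057/984) = I*√9515294022/492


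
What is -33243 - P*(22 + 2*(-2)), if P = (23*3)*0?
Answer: -33243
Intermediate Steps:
P = 0 (P = 69*0 = 0)
-33243 - P*(22 + 2*(-2)) = -33243 - 0*(22 + 2*(-2)) = -33243 - 0*(22 - 4) = -33243 - 0*18 = -33243 - 1*0 = -33243 + 0 = -33243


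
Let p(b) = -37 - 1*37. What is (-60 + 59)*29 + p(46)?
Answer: -103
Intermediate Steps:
p(b) = -74 (p(b) = -37 - 37 = -74)
(-60 + 59)*29 + p(46) = (-60 + 59)*29 - 74 = -1*29 - 74 = -29 - 74 = -103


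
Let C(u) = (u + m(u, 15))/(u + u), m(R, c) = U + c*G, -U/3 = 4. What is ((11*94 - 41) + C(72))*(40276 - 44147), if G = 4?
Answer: -23082773/6 ≈ -3.8471e+6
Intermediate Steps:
U = -12 (U = -3*4 = -12)
m(R, c) = -12 + 4*c (m(R, c) = -12 + c*4 = -12 + 4*c)
C(u) = (48 + u)/(2*u) (C(u) = (u + (-12 + 4*15))/(u + u) = (u + (-12 + 60))/((2*u)) = (u + 48)*(1/(2*u)) = (48 + u)*(1/(2*u)) = (48 + u)/(2*u))
((11*94 - 41) + C(72))*(40276 - 44147) = ((11*94 - 41) + (1/2)*(48 + 72)/72)*(40276 - 44147) = ((1034 - 41) + (1/2)*(1/72)*120)*(-3871) = (993 + 5/6)*(-3871) = (5963/6)*(-3871) = -23082773/6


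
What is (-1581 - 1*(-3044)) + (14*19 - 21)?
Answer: 1708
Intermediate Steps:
(-1581 - 1*(-3044)) + (14*19 - 21) = (-1581 + 3044) + (266 - 21) = 1463 + 245 = 1708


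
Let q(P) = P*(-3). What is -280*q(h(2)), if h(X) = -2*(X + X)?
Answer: -6720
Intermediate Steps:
h(X) = -4*X
q(P) = -3*P
-280*q(h(2)) = -(-840)*(-4*2) = -(-840)*(-8) = -280*24 = -6720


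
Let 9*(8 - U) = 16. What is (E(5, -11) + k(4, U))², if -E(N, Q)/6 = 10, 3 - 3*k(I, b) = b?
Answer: 2719201/729 ≈ 3730.0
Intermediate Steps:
U = 56/9 (U = 8 - ⅑*16 = 8 - 16/9 = 56/9 ≈ 6.2222)
k(I, b) = 1 - b/3
E(N, Q) = -60 (E(N, Q) = -6*10 = -60)
(E(5, -11) + k(4, U))² = (-60 + (1 - ⅓*56/9))² = (-60 + (1 - 56/27))² = (-60 - 29/27)² = (-1649/27)² = 2719201/729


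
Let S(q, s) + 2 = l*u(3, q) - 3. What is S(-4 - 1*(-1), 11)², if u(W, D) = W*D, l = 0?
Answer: 25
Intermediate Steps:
u(W, D) = D*W
S(q, s) = -5 (S(q, s) = -2 + (0*(q*3) - 3) = -2 + (0*(3*q) - 3) = -2 + (0 - 3) = -2 - 3 = -5)
S(-4 - 1*(-1), 11)² = (-5)² = 25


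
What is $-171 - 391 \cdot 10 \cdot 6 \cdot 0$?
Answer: $-171$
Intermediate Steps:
$-171 - 391 \cdot 10 \cdot 6 \cdot 0 = -171 - 391 \cdot 10 \cdot 0 = -171 - 0 = -171 + 0 = -171$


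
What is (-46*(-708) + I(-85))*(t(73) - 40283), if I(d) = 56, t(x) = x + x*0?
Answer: -1311811040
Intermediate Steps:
t(x) = x (t(x) = x + 0 = x)
(-46*(-708) + I(-85))*(t(73) - 40283) = (-46*(-708) + 56)*(73 - 40283) = (32568 + 56)*(-40210) = 32624*(-40210) = -1311811040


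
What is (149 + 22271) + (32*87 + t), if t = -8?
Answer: 25196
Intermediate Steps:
(149 + 22271) + (32*87 + t) = (149 + 22271) + (32*87 - 8) = 22420 + (2784 - 8) = 22420 + 2776 = 25196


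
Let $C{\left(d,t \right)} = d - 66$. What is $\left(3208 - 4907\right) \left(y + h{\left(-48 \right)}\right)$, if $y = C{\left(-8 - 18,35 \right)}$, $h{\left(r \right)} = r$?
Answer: $237860$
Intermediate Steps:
$C{\left(d,t \right)} = -66 + d$
$y = -92$ ($y = -66 - 26 = -92$)
$\left(3208 - 4907\right) \left(y + h{\left(-48 \right)}\right) = \left(3208 - 4907\right) \left(-92 - 48\right) = \left(-1699\right) \left(-140\right) = 237860$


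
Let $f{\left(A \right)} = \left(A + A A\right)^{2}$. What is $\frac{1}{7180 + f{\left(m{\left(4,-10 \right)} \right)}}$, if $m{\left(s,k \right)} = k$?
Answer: $\frac{1}{15280} \approx 6.5445 \cdot 10^{-5}$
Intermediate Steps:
$f{\left(A \right)} = \left(A + A^{2}\right)^{2}$
$\frac{1}{7180 + f{\left(m{\left(4,-10 \right)} \right)}} = \frac{1}{7180 + \left(-10\right)^{2} \left(1 - 10\right)^{2}} = \frac{1}{7180 + 100 \left(-9\right)^{2}} = \frac{1}{7180 + 100 \cdot 81} = \frac{1}{7180 + 8100} = \frac{1}{15280}$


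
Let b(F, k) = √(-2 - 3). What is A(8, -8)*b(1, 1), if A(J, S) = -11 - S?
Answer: -3*I*√5 ≈ -6.7082*I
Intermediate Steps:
b(F, k) = I*√5 (b(F, k) = √(-5) = I*√5)
A(8, -8)*b(1, 1) = (-11 - 1*(-8))*(I*√5) = (-11 + 8)*(I*√5) = -3*I*√5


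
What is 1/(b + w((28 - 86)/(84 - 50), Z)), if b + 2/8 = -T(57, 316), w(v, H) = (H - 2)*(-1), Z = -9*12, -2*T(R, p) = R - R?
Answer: 4/439 ≈ 0.0091116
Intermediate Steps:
T(R, p) = 0 (T(R, p) = -(R - R)/2 = -½*0 = 0)
Z = -108
w(v, H) = 2 - H (w(v, H) = (-2 + H)*(-1) = 2 - H)
b = -¼ (b = -¼ - 1*0 = -¼ + 0 = -¼ ≈ -0.25000)
1/(b + w((28 - 86)/(84 - 50), Z)) = 1/(-¼ + (2 - 1*(-108))) = 1/(-¼ + (2 + 108)) = 1/(-¼ + 110) = 1/(439/4) = 4/439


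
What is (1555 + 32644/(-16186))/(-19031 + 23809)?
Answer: 12568293/38668354 ≈ 0.32503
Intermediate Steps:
(1555 + 32644/(-16186))/(-19031 + 23809) = (1555 + 32644*(-1/16186))/4778 = (1555 - 16322/8093)*(1/4778) = (12568293/8093)*(1/4778) = 12568293/38668354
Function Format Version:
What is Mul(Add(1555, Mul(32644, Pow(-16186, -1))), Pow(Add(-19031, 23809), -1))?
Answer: Rational(12568293, 38668354) ≈ 0.32503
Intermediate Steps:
Mul(Add(1555, Mul(32644, Pow(-16186, -1))), Pow(Add(-19031, 23809), -1)) = Mul(Add(1555, Mul(32644, Rational(-1, 16186))), Pow(4778, -1)) = Mul(Add(1555, Rational(-16322, 8093)), Rational(1, 4778)) = Mul(Rational(12568293, 8093), Rational(1, 4778)) = Rational(12568293, 38668354)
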